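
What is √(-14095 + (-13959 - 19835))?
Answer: 3*I*√5321 ≈ 218.84*I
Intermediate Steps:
√(-14095 + (-13959 - 19835)) = √(-14095 - 33794) = √(-47889) = 3*I*√5321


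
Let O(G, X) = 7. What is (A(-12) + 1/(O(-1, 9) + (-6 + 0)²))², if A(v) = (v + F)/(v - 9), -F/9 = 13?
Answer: 3444736/90601 ≈ 38.021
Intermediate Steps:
F = -117 (F = -9*13 = -117)
A(v) = (-117 + v)/(-9 + v) (A(v) = (v - 117)/(v - 9) = (-117 + v)/(-9 + v))
(A(-12) + 1/(O(-1, 9) + (-6 + 0)²))² = ((-117 - 12)/(-9 - 12) + 1/(7 + (-6 + 0)²))² = (-129/(-21) + 1/(7 + (-6)²))² = (-1/21*(-129) + 1/(7 + 36))² = (43/7 + 1/43)² = (1856/301)² = 3444736/90601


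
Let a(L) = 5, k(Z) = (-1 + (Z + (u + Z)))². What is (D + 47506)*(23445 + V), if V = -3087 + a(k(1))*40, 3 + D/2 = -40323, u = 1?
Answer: -681415468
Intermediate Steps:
D = -80652 (D = -6 + 2*(-40323) = -6 - 80646 = -80652)
k(Z) = 4*Z² (k(Z) = (-1 + (Z + (1 + Z)))² = (-1 + (1 + 2*Z))² = (2*Z)² = 4*Z²)
V = -2887 (V = -3087 + 5*40 = -3087 + 200 = -2887)
(D + 47506)*(23445 + V) = (-80652 + 47506)*(23445 - 2887) = -33146*20558 = -681415468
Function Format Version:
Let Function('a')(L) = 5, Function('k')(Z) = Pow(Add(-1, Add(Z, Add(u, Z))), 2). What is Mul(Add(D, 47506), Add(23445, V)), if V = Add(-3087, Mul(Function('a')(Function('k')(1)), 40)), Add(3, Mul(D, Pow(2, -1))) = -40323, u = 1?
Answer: -681415468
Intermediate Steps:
D = -80652 (D = Add(-6, Mul(2, -40323)) = Add(-6, -80646) = -80652)
Function('k')(Z) = Mul(4, Pow(Z, 2)) (Function('k')(Z) = Pow(Add(-1, Add(Z, Add(1, Z))), 2) = Pow(Add(-1, Add(1, Mul(2, Z))), 2) = Pow(Mul(2, Z), 2) = Mul(4, Pow(Z, 2)))
V = -2887 (V = Add(-3087, Mul(5, 40)) = Add(-3087, 200) = -2887)
Mul(Add(D, 47506), Add(23445, V)) = Mul(Add(-80652, 47506), Add(23445, -2887)) = Mul(-33146, 20558) = -681415468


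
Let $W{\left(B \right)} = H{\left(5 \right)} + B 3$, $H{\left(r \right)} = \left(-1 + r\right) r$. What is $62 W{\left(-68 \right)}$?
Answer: $-11408$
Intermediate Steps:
$H{\left(r \right)} = r \left(-1 + r\right)$
$W{\left(B \right)} = 20 + 3 B$ ($W{\left(B \right)} = 5 \left(-1 + 5\right) + B 3 = 5 \cdot 4 + 3 B = 20 + 3 B$)
$62 W{\left(-68 \right)} = 62 \left(20 + 3 \left(-68\right)\right) = 62 \left(20 - 204\right) = 62 \left(-184\right) = -11408$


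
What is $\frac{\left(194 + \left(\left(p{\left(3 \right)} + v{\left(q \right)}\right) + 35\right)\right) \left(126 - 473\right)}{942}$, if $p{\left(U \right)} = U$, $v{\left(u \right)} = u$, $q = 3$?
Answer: $- \frac{81545}{942} \approx -86.566$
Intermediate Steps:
$\frac{\left(194 + \left(\left(p{\left(3 \right)} + v{\left(q \right)}\right) + 35\right)\right) \left(126 - 473\right)}{942} = \frac{\left(194 + \left(\left(3 + 3\right) + 35\right)\right) \left(126 - 473\right)}{942} = \left(194 + \left(6 + 35\right)\right) \left(-347\right) \frac{1}{942} = \left(194 + 41\right) \left(-347\right) \frac{1}{942} = 235 \left(-347\right) \frac{1}{942} = \left(-81545\right) \frac{1}{942} = - \frac{81545}{942}$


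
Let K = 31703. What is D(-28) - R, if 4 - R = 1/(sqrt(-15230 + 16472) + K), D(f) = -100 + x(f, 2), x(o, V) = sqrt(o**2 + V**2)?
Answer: -104528180865/1005078967 + 2*sqrt(197) - 3*sqrt(138)/1005078967 ≈ -75.929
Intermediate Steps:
x(o, V) = sqrt(V**2 + o**2)
D(f) = -100 + sqrt(4 + f**2) (D(f) = -100 + sqrt(2**2 + f**2) = -100 + sqrt(4 + f**2))
R = 4 - 1/(31703 + 3*sqrt(138)) (R = 4 - 1/(sqrt(-15230 + 16472) + 31703) = 4 - 1/(sqrt(1242) + 31703) = 4 - 1/(3*sqrt(138) + 31703) = 4 - 1/(31703 + 3*sqrt(138)) ≈ 4.0000)
D(-28) - R = (-100 + sqrt(4 + (-28)**2)) - (4020284165/1005078967 + 3*sqrt(138)/1005078967) = (-100 + sqrt(4 + 784)) + (-4020284165/1005078967 - 3*sqrt(138)/1005078967) = (-100 + sqrt(788)) + (-4020284165/1005078967 - 3*sqrt(138)/1005078967) = (-100 + 2*sqrt(197)) + (-4020284165/1005078967 - 3*sqrt(138)/1005078967) = -104528180865/1005078967 + 2*sqrt(197) - 3*sqrt(138)/1005078967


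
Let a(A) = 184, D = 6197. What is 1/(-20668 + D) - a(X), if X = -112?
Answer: -2662665/14471 ≈ -184.00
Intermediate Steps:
1/(-20668 + D) - a(X) = 1/(-20668 + 6197) - 1*184 = 1/(-14471) - 184 = -1/14471 - 184 = -2662665/14471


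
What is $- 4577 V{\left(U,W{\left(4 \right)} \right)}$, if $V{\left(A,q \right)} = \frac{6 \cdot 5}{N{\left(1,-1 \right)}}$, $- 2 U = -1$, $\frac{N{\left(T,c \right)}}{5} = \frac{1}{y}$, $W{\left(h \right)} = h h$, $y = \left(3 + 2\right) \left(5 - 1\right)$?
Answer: $-549240$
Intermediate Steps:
$y = 20$ ($y = 5 \cdot 4 = 20$)
$W{\left(h \right)} = h^{2}$
$N{\left(T,c \right)} = \frac{1}{4}$ ($N{\left(T,c \right)} = \frac{5}{20} = 5 \cdot \frac{1}{20} = \frac{1}{4}$)
$U = \frac{1}{2}$ ($U = \left(- \frac{1}{2}\right) \left(-1\right) = \frac{1}{2} \approx 0.5$)
$V{\left(A,q \right)} = 120$ ($V{\left(A,q \right)} = 6 \cdot 5 \frac{1}{\frac{1}{4}} = 30 \cdot 4 = 120$)
$- 4577 V{\left(U,W{\left(4 \right)} \right)} = \left(-4577\right) 120 = -549240$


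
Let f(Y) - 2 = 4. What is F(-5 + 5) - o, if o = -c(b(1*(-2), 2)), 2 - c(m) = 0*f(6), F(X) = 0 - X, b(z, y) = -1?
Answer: 2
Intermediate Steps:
f(Y) = 6 (f(Y) = 2 + 4 = 6)
F(X) = -X
c(m) = 2 (c(m) = 2 - 0*6 = 2 - 1*0 = 2 + 0 = 2)
o = -2 (o = -1*2 = -2)
F(-5 + 5) - o = -(-5 + 5) - 1*(-2) = -1*0 + 2 = 0 + 2 = 2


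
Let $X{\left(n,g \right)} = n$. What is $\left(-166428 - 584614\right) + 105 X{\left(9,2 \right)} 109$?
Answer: $-648037$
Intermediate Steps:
$\left(-166428 - 584614\right) + 105 X{\left(9,2 \right)} 109 = \left(-166428 - 584614\right) + 105 \cdot 9 \cdot 109 = -751042 + 945 \cdot 109 = -751042 + 103005 = -648037$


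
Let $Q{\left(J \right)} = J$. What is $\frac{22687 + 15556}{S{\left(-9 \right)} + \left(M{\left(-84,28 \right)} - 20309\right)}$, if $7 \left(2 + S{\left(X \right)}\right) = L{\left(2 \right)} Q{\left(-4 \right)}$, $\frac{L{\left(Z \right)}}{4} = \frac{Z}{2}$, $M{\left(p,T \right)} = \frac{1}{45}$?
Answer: $- \frac{12046545}{6398678} \approx -1.8827$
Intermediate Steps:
$M{\left(p,T \right)} = \frac{1}{45}$
$L{\left(Z \right)} = 2 Z$ ($L{\left(Z \right)} = 4 \frac{Z}{2} = 2 Z$)
$S{\left(X \right)} = - \frac{30}{7}$ ($S{\left(X \right)} = -2 + \frac{2 \cdot 2 \left(-4\right)}{7} = -2 + \frac{4 \left(-4\right)}{7} = -2 + \frac{1}{7} \left(-16\right) = -2 - \frac{16}{7} = - \frac{30}{7}$)
$\frac{22687 + 15556}{S{\left(-9 \right)} + \left(M{\left(-84,28 \right)} - 20309\right)} = \frac{22687 + 15556}{- \frac{30}{7} + \left(\frac{1}{45} - 20309\right)} = \frac{38243}{- \frac{30}{7} + \left(\frac{1}{45} - 20309\right)} = \frac{38243}{- \frac{30}{7} - \frac{913904}{45}} = \frac{38243}{- \frac{6398678}{315}} = 38243 \left(- \frac{315}{6398678}\right) = - \frac{12046545}{6398678}$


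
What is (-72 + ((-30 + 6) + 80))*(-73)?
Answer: 1168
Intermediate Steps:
(-72 + ((-30 + 6) + 80))*(-73) = (-72 + (-24 + 80))*(-73) = (-72 + 56)*(-73) = -16*(-73) = 1168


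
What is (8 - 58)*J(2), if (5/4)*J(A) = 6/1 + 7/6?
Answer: -860/3 ≈ -286.67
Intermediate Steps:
J(A) = 86/15 (J(A) = 4*(6/1 + 7/6)/5 = 4*(6*1 + 7*(1/6))/5 = 4*(6 + 7/6)/5 = (4/5)*(43/6) = 86/15)
(8 - 58)*J(2) = (8 - 58)*(86/15) = -50*86/15 = -860/3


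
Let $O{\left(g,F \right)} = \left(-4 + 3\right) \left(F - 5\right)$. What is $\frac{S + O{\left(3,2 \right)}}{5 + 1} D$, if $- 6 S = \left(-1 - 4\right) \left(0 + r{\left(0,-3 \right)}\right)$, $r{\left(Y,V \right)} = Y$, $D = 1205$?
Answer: $\frac{1205}{2} \approx 602.5$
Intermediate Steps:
$S = 0$ ($S = - \frac{\left(-1 - 4\right) \left(0 + 0\right)}{6} = - \frac{\left(-5\right) 0}{6} = \left(- \frac{1}{6}\right) 0 = 0$)
$O{\left(g,F \right)} = 5 - F$ ($O{\left(g,F \right)} = - (-5 + F) = 5 - F$)
$\frac{S + O{\left(3,2 \right)}}{5 + 1} D = \frac{0 + \left(5 - 2\right)}{5 + 1} \cdot 1205 = \frac{0 + \left(5 - 2\right)}{6} \cdot 1205 = \left(0 + 3\right) \frac{1}{6} \cdot 1205 = 3 \cdot \frac{1}{6} \cdot 1205 = \frac{1}{2} \cdot 1205 = \frac{1205}{2}$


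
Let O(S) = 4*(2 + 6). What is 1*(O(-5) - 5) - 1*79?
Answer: -52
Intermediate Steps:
O(S) = 32 (O(S) = 4*8 = 32)
1*(O(-5) - 5) - 1*79 = 1*(32 - 5) - 1*79 = 1*27 - 79 = 27 - 79 = -52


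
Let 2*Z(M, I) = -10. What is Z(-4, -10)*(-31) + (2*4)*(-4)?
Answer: 123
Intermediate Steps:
Z(M, I) = -5 (Z(M, I) = (1/2)*(-10) = -5)
Z(-4, -10)*(-31) + (2*4)*(-4) = -5*(-31) + (2*4)*(-4) = 155 + 8*(-4) = 155 - 32 = 123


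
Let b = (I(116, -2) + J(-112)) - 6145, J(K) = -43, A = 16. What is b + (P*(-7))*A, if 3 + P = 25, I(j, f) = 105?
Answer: -8547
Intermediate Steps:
P = 22 (P = -3 + 25 = 22)
b = -6083 (b = (105 - 43) - 6145 = 62 - 6145 = -6083)
b + (P*(-7))*A = -6083 + (22*(-7))*16 = -6083 - 154*16 = -6083 - 2464 = -8547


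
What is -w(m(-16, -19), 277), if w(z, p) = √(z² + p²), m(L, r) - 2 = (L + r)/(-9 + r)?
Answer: -√1227833/4 ≈ -277.02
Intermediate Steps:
m(L, r) = 2 + (L + r)/(-9 + r)
w(z, p) = √(p² + z²)
-w(m(-16, -19), 277) = -√(277² + ((-18 - 16 + 3*(-19))/(-9 - 19))²) = -√(76729 + ((-18 - 16 - 57)/(-28))²) = -√(76729 + (-1/28*(-91))²) = -√(76729 + (13/4)²) = -√(76729 + 169/16) = -√(1227833/16) = -√1227833/4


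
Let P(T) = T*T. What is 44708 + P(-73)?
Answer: 50037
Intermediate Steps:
P(T) = T²
44708 + P(-73) = 44708 + (-73)² = 44708 + 5329 = 50037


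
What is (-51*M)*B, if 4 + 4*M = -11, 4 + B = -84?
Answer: -16830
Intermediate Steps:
B = -88 (B = -4 - 84 = -88)
M = -15/4 (M = -1 + (1/4)*(-11) = -1 - 11/4 = -15/4 ≈ -3.7500)
(-51*M)*B = -51*(-15/4)*(-88) = (765/4)*(-88) = -16830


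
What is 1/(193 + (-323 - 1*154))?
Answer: -1/284 ≈ -0.0035211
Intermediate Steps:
1/(193 + (-323 - 1*154)) = 1/(193 + (-323 - 154)) = 1/(193 - 477) = 1/(-284) = -1/284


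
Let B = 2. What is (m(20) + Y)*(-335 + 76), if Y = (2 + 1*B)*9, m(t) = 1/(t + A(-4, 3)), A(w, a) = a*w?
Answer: -74851/8 ≈ -9356.4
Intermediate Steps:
m(t) = 1/(-12 + t) (m(t) = 1/(t + 3*(-4)) = 1/(t - 12) = 1/(-12 + t))
Y = 36 (Y = (2 + 1*2)*9 = (2 + 2)*9 = 4*9 = 36)
(m(20) + Y)*(-335 + 76) = (1/(-12 + 20) + 36)*(-335 + 76) = (1/8 + 36)*(-259) = (289/8)*(-259) = -74851/8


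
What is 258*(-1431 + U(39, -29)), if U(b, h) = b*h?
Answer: -660996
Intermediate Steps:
258*(-1431 + U(39, -29)) = 258*(-1431 + 39*(-29)) = 258*(-1431 - 1131) = 258*(-2562) = -660996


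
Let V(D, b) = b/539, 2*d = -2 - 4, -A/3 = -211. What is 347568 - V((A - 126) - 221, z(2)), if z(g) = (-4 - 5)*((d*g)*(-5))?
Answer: 187339422/539 ≈ 3.4757e+5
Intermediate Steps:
A = 633 (A = -3*(-211) = 633)
d = -3 (d = (-2 - 4)/2 = (1/2)*(-6) = -3)
z(g) = -135*g (z(g) = (-4 - 5)*(-3*g*(-5)) = -135*g)
V(D, b) = b/539 (V(D, b) = b*(1/539) = b/539)
347568 - V((A - 126) - 221, z(2)) = 347568 - (-135*2)/539 = 347568 - (-270)/539 = 347568 - 1*(-270/539) = 347568 + 270/539 = 187339422/539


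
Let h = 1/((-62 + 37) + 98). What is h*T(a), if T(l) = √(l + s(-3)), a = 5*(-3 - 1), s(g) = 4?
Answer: 4*I/73 ≈ 0.054795*I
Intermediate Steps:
a = -20 (a = 5*(-4) = -20)
T(l) = √(4 + l) (T(l) = √(l + 4) = √(4 + l))
h = 1/73 (h = 1/(-25 + 98) = 1/73 ≈ 0.013699)
h*T(a) = √(4 - 20)/73 = √(-16)/73 = (4*I)/73 = 4*I/73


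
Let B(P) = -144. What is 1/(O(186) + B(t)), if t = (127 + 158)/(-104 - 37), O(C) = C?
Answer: 1/42 ≈ 0.023810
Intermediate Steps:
t = -95/47 (t = 285/(-141) = 285*(-1/141) = -95/47 ≈ -2.0213)
1/(O(186) + B(t)) = 1/(186 - 144) = 1/42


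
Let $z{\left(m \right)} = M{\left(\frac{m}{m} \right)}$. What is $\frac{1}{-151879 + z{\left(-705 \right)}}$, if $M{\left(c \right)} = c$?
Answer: $- \frac{1}{151878} \approx -6.5842 \cdot 10^{-6}$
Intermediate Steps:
$z{\left(m \right)} = 1$ ($z{\left(m \right)} = \frac{m}{m} = 1$)
$\frac{1}{-151879 + z{\left(-705 \right)}} = \frac{1}{-151879 + 1} = \frac{1}{-151878} = - \frac{1}{151878}$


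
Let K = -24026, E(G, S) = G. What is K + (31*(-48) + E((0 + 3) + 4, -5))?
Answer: -25507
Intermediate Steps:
K + (31*(-48) + E((0 + 3) + 4, -5)) = -24026 + (31*(-48) + ((0 + 3) + 4)) = -24026 + (-1488 + (3 + 4)) = -24026 + (-1488 + 7) = -24026 - 1481 = -25507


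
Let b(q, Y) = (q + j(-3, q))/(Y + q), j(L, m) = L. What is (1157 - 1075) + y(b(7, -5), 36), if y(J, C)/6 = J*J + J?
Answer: 118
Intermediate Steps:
b(q, Y) = (-3 + q)/(Y + q) (b(q, Y) = (q - 3)/(Y + q) = (-3 + q)/(Y + q))
y(J, C) = 6*J + 6*J² (y(J, C) = 6*(J*J + J) = 6*(J² + J) = 6*(J + J²) = 6*J + 6*J²)
(1157 - 1075) + y(b(7, -5), 36) = (1157 - 1075) + 6*((-3 + 7)/(-5 + 7))*(1 + (-3 + 7)/(-5 + 7)) = 82 + 6*(4/2)*(1 + 4/2) = 82 + 6*((½)*4)*(1 + (½)*4) = 82 + 6*2*(1 + 2) = 82 + 6*2*3 = 82 + 36 = 118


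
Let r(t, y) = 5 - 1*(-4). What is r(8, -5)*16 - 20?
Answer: 124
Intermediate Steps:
r(t, y) = 9 (r(t, y) = 5 + 4 = 9)
r(8, -5)*16 - 20 = 9*16 - 20 = 144 - 20 = 124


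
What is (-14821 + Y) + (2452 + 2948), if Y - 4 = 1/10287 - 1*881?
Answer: -105935525/10287 ≈ -10298.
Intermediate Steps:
Y = -9021698/10287 (Y = 4 + (1/10287 - 1*881) = 4 + (1/10287 - 881) = 4 - 9062846/10287 = -9021698/10287 ≈ -877.00)
(-14821 + Y) + (2452 + 2948) = (-14821 - 9021698/10287) + (2452 + 2948) = -161485325/10287 + 5400 = -105935525/10287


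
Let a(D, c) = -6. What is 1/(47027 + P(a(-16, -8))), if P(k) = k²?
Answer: 1/47063 ≈ 2.1248e-5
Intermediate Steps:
1/(47027 + P(a(-16, -8))) = 1/(47027 + (-6)²) = 1/(47027 + 36) = 1/47063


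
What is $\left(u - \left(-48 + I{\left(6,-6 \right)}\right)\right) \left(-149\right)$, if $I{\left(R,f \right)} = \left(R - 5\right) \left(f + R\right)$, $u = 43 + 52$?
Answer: $-21307$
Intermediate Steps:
$u = 95$
$I{\left(R,f \right)} = \left(-5 + R\right) \left(R + f\right)$
$\left(u - \left(-48 + I{\left(6,-6 \right)}\right)\right) \left(-149\right) = \left(95 - \left(-12 - 30 - 6\right)\right) \left(-149\right) = \left(95 + \left(48 - \left(36 - 30 + 30 - 36\right)\right)\right) \left(-149\right) = \left(95 + \left(48 - 0\right)\right) \left(-149\right) = \left(95 + \left(48 + 0\right)\right) \left(-149\right) = \left(95 + 48\right) \left(-149\right) = 143 \left(-149\right) = -21307$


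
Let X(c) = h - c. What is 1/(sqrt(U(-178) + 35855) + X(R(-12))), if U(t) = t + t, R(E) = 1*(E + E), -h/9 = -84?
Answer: 260/190967 - sqrt(35499)/572901 ≈ 0.0010326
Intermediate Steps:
h = 756 (h = -9*(-84) = 756)
R(E) = 2*E (R(E) = 1*(2*E) = 2*E)
U(t) = 2*t
X(c) = 756 - c
1/(sqrt(U(-178) + 35855) + X(R(-12))) = 1/(sqrt(2*(-178) + 35855) + (756 - 2*(-12))) = 1/(sqrt(-356 + 35855) + (756 - 1*(-24))) = 1/(sqrt(35499) + (756 + 24)) = 1/(sqrt(35499) + 780) = 1/(780 + sqrt(35499))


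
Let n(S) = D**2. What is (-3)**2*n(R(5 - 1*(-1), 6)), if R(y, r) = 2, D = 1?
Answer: 9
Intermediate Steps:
n(S) = 1 (n(S) = 1**2 = 1)
(-3)**2*n(R(5 - 1*(-1), 6)) = (-3)**2*1 = 9*1 = 9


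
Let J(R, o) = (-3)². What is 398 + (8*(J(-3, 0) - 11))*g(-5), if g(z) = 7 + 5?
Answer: 206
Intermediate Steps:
J(R, o) = 9
g(z) = 12
398 + (8*(J(-3, 0) - 11))*g(-5) = 398 + (8*(9 - 11))*12 = 398 + (8*(-2))*12 = 398 - 16*12 = 398 - 192 = 206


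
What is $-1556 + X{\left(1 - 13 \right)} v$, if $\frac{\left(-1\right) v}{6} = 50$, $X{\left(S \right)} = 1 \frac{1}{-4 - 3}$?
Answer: $- \frac{10592}{7} \approx -1513.1$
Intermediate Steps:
$X{\left(S \right)} = - \frac{1}{7}$ ($X{\left(S \right)} = 1 \frac{1}{-4 - 3} = 1 \frac{1}{-7} = 1 \left(- \frac{1}{7}\right) = - \frac{1}{7}$)
$v = -300$ ($v = \left(-6\right) 50 = -300$)
$-1556 + X{\left(1 - 13 \right)} v = -1556 - - \frac{300}{7} = -1556 + \frac{300}{7} = - \frac{10592}{7}$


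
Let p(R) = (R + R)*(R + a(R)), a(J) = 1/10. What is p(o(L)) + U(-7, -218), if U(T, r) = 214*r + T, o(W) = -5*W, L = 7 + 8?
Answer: -35424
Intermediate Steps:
a(J) = ⅒
L = 15
U(T, r) = T + 214*r
p(R) = 2*R*(⅒ + R) (p(R) = (R + R)*(R + ⅒) = (2*R)*(⅒ + R) = 2*R*(⅒ + R))
p(o(L)) + U(-7, -218) = (-5*15)*(1 + 10*(-5*15))/5 + (-7 + 214*(-218)) = (⅕)*(-75)*(1 + 10*(-75)) + (-7 - 46652) = (⅕)*(-75)*(1 - 750) - 46659 = (⅕)*(-75)*(-749) - 46659 = 11235 - 46659 = -35424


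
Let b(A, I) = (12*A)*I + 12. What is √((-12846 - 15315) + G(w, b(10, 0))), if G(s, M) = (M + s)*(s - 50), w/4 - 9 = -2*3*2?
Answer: 3*I*√3129 ≈ 167.81*I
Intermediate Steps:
b(A, I) = 12 + 12*A*I (b(A, I) = 12*A*I + 12 = 12 + 12*A*I)
w = -12 (w = 36 + 4*(-2*3*2) = 36 + 4*(-6*2) = 36 + 4*(-12) = 36 - 48 = -12)
G(s, M) = (-50 + s)*(M + s) (G(s, M) = (M + s)*(-50 + s) = (-50 + s)*(M + s))
√((-12846 - 15315) + G(w, b(10, 0))) = √((-12846 - 15315) + ((-12)² - 50*(12 + 12*10*0) - 50*(-12) + (12 + 12*10*0)*(-12))) = √(-28161 + (144 - 50*(12 + 0) + 600 + (12 + 0)*(-12))) = √(-28161 + (144 - 50*12 + 600 + 12*(-12))) = √(-28161 + (144 - 600 + 600 - 144)) = √(-28161 + 0) = √(-28161) = 3*I*√3129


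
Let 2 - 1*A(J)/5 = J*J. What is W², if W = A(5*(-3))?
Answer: 1243225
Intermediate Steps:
A(J) = 10 - 5*J² (A(J) = 10 - 5*J*J = 10 - 5*J²)
W = -1115 (W = 10 - 5*(5*(-3))² = 10 - 5*(-15)² = 10 - 5*225 = 10 - 1125 = -1115)
W² = (-1115)² = 1243225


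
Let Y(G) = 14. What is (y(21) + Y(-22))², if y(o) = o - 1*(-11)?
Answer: 2116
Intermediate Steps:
y(o) = 11 + o (y(o) = o + 11 = 11 + o)
(y(21) + Y(-22))² = ((11 + 21) + 14)² = (32 + 14)² = 46² = 2116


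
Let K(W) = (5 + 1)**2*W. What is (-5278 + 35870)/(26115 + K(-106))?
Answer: 30592/22299 ≈ 1.3719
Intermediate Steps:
K(W) = 36*W (K(W) = 6**2*W = 36*W)
(-5278 + 35870)/(26115 + K(-106)) = (-5278 + 35870)/(26115 + 36*(-106)) = 30592/(26115 - 3816) = 30592/22299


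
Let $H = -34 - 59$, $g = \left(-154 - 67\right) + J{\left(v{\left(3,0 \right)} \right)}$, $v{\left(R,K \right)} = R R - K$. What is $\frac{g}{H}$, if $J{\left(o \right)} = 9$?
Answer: $\frac{212}{93} \approx 2.2796$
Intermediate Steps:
$v{\left(R,K \right)} = R^{2} - K$
$g = -212$ ($g = \left(-154 - 67\right) + 9 = -221 + 9 = -212$)
$H = -93$
$\frac{g}{H} = - \frac{212}{-93} = \left(-212\right) \left(- \frac{1}{93}\right) = \frac{212}{93}$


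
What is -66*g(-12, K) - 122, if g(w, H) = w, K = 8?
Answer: 670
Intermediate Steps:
-66*g(-12, K) - 122 = -66*(-12) - 122 = 792 - 122 = 670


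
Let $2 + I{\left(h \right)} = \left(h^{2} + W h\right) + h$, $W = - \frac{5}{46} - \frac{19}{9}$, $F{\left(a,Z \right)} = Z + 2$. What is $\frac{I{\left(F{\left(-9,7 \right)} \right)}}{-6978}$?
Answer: $- \frac{1043}{106996} \approx -0.009748$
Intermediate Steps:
$F{\left(a,Z \right)} = 2 + Z$
$W = - \frac{919}{414}$ ($W = \left(-5\right) \frac{1}{46} - \frac{19}{9} = - \frac{5}{46} - \frac{19}{9} = - \frac{919}{414} \approx -2.2198$)
$I{\left(h \right)} = -2 + h^{2} - \frac{505 h}{414}$ ($I{\left(h \right)} = -2 + \left(\left(h^{2} - \frac{919 h}{414}\right) + h\right) = -2 + \left(h^{2} - \frac{505 h}{414}\right) = -2 + h^{2} - \frac{505 h}{414}$)
$\frac{I{\left(F{\left(-9,7 \right)} \right)}}{-6978} = \frac{-2 + \left(2 + 7\right)^{2} - \frac{505 \left(2 + 7\right)}{414}}{-6978} = \left(-2 + 9^{2} - \frac{505}{46}\right) \left(- \frac{1}{6978}\right) = \left(-2 + 81 - \frac{505}{46}\right) \left(- \frac{1}{6978}\right) = \frac{3129}{46} \left(- \frac{1}{6978}\right) = - \frac{1043}{106996}$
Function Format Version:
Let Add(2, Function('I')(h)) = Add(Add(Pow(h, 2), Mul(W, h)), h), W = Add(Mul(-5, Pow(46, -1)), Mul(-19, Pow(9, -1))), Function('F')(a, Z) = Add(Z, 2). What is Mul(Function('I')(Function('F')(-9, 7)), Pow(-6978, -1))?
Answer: Rational(-1043, 106996) ≈ -0.0097480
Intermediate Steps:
Function('F')(a, Z) = Add(2, Z)
W = Rational(-919, 414) (W = Add(Mul(-5, Rational(1, 46)), Mul(-19, Rational(1, 9))) = Add(Rational(-5, 46), Rational(-19, 9)) = Rational(-919, 414) ≈ -2.2198)
Function('I')(h) = Add(-2, Pow(h, 2), Mul(Rational(-505, 414), h)) (Function('I')(h) = Add(-2, Add(Add(Pow(h, 2), Mul(Rational(-919, 414), h)), h)) = Add(-2, Add(Pow(h, 2), Mul(Rational(-505, 414), h))) = Add(-2, Pow(h, 2), Mul(Rational(-505, 414), h)))
Mul(Function('I')(Function('F')(-9, 7)), Pow(-6978, -1)) = Mul(Add(-2, Pow(Add(2, 7), 2), Mul(Rational(-505, 414), Add(2, 7))), Pow(-6978, -1)) = Mul(Add(-2, Pow(9, 2), Mul(Rational(-505, 414), 9)), Rational(-1, 6978)) = Mul(Add(-2, 81, Rational(-505, 46)), Rational(-1, 6978)) = Mul(Rational(3129, 46), Rational(-1, 6978)) = Rational(-1043, 106996)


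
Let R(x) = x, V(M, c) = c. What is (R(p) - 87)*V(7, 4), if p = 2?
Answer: -340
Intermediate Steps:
(R(p) - 87)*V(7, 4) = (2 - 87)*4 = -85*4 = -340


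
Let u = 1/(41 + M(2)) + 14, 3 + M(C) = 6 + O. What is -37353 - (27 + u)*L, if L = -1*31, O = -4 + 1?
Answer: -1479331/41 ≈ -36081.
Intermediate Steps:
O = -3
M(C) = 0 (M(C) = -3 + (6 - 3) = -3 + 3 = 0)
L = -31
u = 575/41 (u = 1/(41 + 0) + 14 = 1/41 + 14 = 575/41 ≈ 14.024)
-37353 - (27 + u)*L = -37353 - (27 + 575/41)*(-31) = -37353 - 1682*(-31)/41 = -37353 - 1*(-52142/41) = -37353 + 52142/41 = -1479331/41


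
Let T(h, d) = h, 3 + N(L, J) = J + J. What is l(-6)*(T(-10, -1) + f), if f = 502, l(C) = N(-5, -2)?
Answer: -3444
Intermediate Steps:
N(L, J) = -3 + 2*J (N(L, J) = -3 + (J + J) = -3 + 2*J)
l(C) = -7 (l(C) = -3 + 2*(-2) = -3 - 4 = -7)
l(-6)*(T(-10, -1) + f) = -7*(-10 + 502) = -7*492 = -3444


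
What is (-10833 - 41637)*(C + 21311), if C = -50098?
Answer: 1510453890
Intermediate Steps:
(-10833 - 41637)*(C + 21311) = (-10833 - 41637)*(-50098 + 21311) = -52470*(-28787) = 1510453890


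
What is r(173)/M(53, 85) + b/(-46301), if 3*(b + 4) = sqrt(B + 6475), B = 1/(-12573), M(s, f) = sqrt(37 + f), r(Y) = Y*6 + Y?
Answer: 4/46301 - sqrt(113730013078)/582142473 + 1211*sqrt(122)/122 ≈ 109.64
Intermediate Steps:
r(Y) = 7*Y (r(Y) = 6*Y + Y = 7*Y)
B = -1/12573 ≈ -7.9536e-5
b = -4 + sqrt(113730013078)/12573 (b = -4 + sqrt(-1/12573 + 6475)/3 = -4 + sqrt(81410174/12573)/3 = -4 + (sqrt(113730013078)/4191)/3 = -4 + sqrt(113730013078)/12573 ≈ 22.822)
r(173)/M(53, 85) + b/(-46301) = (7*173)/(sqrt(37 + 85)) + (-4 + sqrt(113730013078)/12573)/(-46301) = 1211/(sqrt(122)) + (-4 + sqrt(113730013078)/12573)*(-1/46301) = 1211*(sqrt(122)/122) + (4/46301 - sqrt(113730013078)/582142473) = 1211*sqrt(122)/122 + (4/46301 - sqrt(113730013078)/582142473) = 4/46301 - sqrt(113730013078)/582142473 + 1211*sqrt(122)/122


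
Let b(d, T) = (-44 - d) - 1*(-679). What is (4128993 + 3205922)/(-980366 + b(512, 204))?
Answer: -7334915/980243 ≈ -7.4827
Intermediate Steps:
b(d, T) = 635 - d (b(d, T) = (-44 - d) + 679 = 635 - d)
(4128993 + 3205922)/(-980366 + b(512, 204)) = (4128993 + 3205922)/(-980366 + (635 - 1*512)) = 7334915/(-980366 + (635 - 512)) = 7334915/(-980366 + 123) = 7334915/(-980243) = 7334915*(-1/980243) = -7334915/980243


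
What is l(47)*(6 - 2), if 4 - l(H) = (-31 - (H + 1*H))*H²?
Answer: 1104516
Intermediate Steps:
l(H) = 4 - H²*(-31 - 2*H) (l(H) = 4 - (-31 - (H + 1*H))*H² = 4 - (-31 - (H + H))*H² = 4 - (-31 - 2*H)*H² = 4 - H²*(-31 - 2*H))
l(47)*(6 - 2) = (4 + 2*47³ + 31*47²)*(6 - 2) = (4 + 2*103823 + 31*2209)*4 = (4 + 207646 + 68479)*4 = 276129*4 = 1104516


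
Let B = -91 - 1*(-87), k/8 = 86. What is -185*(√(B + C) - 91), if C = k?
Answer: 16835 - 1110*√19 ≈ 11997.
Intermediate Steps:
k = 688 (k = 8*86 = 688)
C = 688
B = -4 (B = -91 + 87 = -4)
-185*(√(B + C) - 91) = -185*(√(-4 + 688) - 91) = -185*(√684 - 91) = -185*(6*√19 - 91) = -185*(-91 + 6*√19) = 16835 - 1110*√19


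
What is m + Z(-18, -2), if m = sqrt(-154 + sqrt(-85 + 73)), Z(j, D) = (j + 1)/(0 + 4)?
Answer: -17/4 + sqrt(-154 + 2*I*sqrt(3)) ≈ -4.1104 + 12.41*I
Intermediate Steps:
Z(j, D) = 1/4 + j/4 (Z(j, D) = (1 + j)/4 = (1 + j)*(1/4) = 1/4 + j/4)
m = sqrt(-154 + 2*I*sqrt(3)) (m = sqrt(-154 + sqrt(-12)) = sqrt(-154 + 2*I*sqrt(3)) ≈ 0.1396 + 12.41*I)
m + Z(-18, -2) = sqrt(-154 + 2*I*sqrt(3)) + (1/4 + (1/4)*(-18)) = sqrt(-154 + 2*I*sqrt(3)) + (1/4 - 9/2) = sqrt(-154 + 2*I*sqrt(3)) - 17/4 = -17/4 + sqrt(-154 + 2*I*sqrt(3))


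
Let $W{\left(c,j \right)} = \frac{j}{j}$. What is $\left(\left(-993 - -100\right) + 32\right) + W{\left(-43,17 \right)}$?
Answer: $-860$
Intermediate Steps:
$W{\left(c,j \right)} = 1$
$\left(\left(-993 - -100\right) + 32\right) + W{\left(-43,17 \right)} = \left(\left(-993 - -100\right) + 32\right) + 1 = \left(\left(-993 + 100\right) + 32\right) + 1 = \left(-893 + 32\right) + 1 = -861 + 1 = -860$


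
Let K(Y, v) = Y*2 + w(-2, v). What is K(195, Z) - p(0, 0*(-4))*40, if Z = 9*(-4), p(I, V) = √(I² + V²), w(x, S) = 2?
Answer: 392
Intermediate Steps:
Z = -36
K(Y, v) = 2 + 2*Y (K(Y, v) = Y*2 + 2 = 2*Y + 2 = 2 + 2*Y)
K(195, Z) - p(0, 0*(-4))*40 = (2 + 2*195) - √(0² + (0*(-4))²)*40 = (2 + 390) - √(0 + 0²)*40 = 392 - √(0 + 0)*40 = 392 - √0*40 = 392 - 0*40 = 392 - 1*0 = 392 + 0 = 392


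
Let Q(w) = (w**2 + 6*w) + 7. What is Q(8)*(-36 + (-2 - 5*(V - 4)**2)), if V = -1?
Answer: -19397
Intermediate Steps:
Q(w) = 7 + w**2 + 6*w
Q(8)*(-36 + (-2 - 5*(V - 4)**2)) = (7 + 8**2 + 6*8)*(-36 + (-2 - 5*(-1 - 4)**2)) = (7 + 64 + 48)*(-36 + (-2 - 5*(-5)**2)) = 119*(-36 + (-2 - 5*25)) = 119*(-36 + (-2 - 125)) = 119*(-36 - 127) = 119*(-163) = -19397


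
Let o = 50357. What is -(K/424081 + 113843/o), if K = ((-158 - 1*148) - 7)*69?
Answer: -47191093154/21355446917 ≈ -2.2098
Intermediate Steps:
K = -21597 (K = ((-158 - 148) - 7)*69 = (-306 - 7)*69 = -313*69 = -21597)
-(K/424081 + 113843/o) = -(-21597/424081 + 113843/50357) = -1*47191093154/21355446917 = -47191093154/21355446917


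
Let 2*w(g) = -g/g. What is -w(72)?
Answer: ½ ≈ 0.50000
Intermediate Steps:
w(g) = -½ (w(g) = (-g/g)/2 = (-1*1)/2 = (½)*(-1) = -½)
-w(72) = -1*(-½) = ½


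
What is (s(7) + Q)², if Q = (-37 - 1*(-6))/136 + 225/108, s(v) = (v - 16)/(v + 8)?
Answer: 6558721/4161600 ≈ 1.5760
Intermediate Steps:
s(v) = (-16 + v)/(8 + v)
Q = 757/408 (Q = (-37 + 6)*(1/136) + 225*(1/108) = -31*1/136 + 25/12 = -31/136 + 25/12 = 757/408 ≈ 1.8554)
(s(7) + Q)² = ((-16 + 7)/(8 + 7) + 757/408)² = (-9/15 + 757/408)² = ((1/15)*(-9) + 757/408)² = (-⅗ + 757/408)² = (2561/2040)² = 6558721/4161600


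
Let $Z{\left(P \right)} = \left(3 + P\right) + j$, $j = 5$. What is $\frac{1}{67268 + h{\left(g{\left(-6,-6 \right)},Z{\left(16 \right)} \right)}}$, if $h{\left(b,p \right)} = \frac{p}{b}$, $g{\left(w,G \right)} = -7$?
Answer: $\frac{7}{470852} \approx 1.4867 \cdot 10^{-5}$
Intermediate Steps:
$Z{\left(P \right)} = 8 + P$ ($Z{\left(P \right)} = \left(3 + P\right) + 5 = 8 + P$)
$\frac{1}{67268 + h{\left(g{\left(-6,-6 \right)},Z{\left(16 \right)} \right)}} = \frac{1}{67268 + \frac{8 + 16}{-7}} = \frac{1}{67268 + 24 \left(- \frac{1}{7}\right)} = \frac{1}{67268 - \frac{24}{7}} = \frac{1}{\frac{470852}{7}} = \frac{7}{470852}$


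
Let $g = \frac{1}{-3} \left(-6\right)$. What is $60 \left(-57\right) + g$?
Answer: $-3418$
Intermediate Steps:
$g = 2$ ($g = \left(- \frac{1}{3}\right) \left(-6\right) = 2$)
$60 \left(-57\right) + g = 60 \left(-57\right) + 2 = -3420 + 2 = -3418$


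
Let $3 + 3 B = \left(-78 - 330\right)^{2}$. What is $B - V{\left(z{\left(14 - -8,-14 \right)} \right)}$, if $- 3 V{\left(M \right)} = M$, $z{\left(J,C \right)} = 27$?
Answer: $55496$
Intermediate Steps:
$V{\left(M \right)} = - \frac{M}{3}$
$B = 55487$ ($B = -1 + \frac{\left(-78 - 330\right)^{2}}{3} = -1 + \frac{\left(-408\right)^{2}}{3} = -1 + \frac{1}{3} \cdot 166464 = -1 + 55488 = 55487$)
$B - V{\left(z{\left(14 - -8,-14 \right)} \right)} = 55487 - \left(- \frac{1}{3}\right) 27 = 55487 - -9 = 55487 + 9 = 55496$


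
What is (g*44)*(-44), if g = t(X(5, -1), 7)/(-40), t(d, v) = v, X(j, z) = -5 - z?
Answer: 1694/5 ≈ 338.80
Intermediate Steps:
g = -7/40 (g = 7/(-40) = 7*(-1/40) = -7/40 ≈ -0.17500)
(g*44)*(-44) = -7/40*44*(-44) = -77/10*(-44) = 1694/5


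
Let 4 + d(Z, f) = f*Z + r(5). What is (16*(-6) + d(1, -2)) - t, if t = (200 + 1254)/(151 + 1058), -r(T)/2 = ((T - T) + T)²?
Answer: -185222/1209 ≈ -153.20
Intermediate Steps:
r(T) = -2*T² (r(T) = -2*((T - T) + T)² = -2*(0 + T)² = -2*T²)
d(Z, f) = -54 + Z*f (d(Z, f) = -4 + (f*Z - 2*5²) = -4 + (Z*f - 2*25) = -4 + (Z*f - 50) = -4 + (-50 + Z*f) = -54 + Z*f)
t = 1454/1209 ≈ 1.2026
(16*(-6) + d(1, -2)) - t = (16*(-6) + (-54 + 1*(-2))) - 1*1454/1209 = (-96 + (-54 - 2)) - 1454/1209 = (-96 - 56) - 1454/1209 = -152 - 1454/1209 = -185222/1209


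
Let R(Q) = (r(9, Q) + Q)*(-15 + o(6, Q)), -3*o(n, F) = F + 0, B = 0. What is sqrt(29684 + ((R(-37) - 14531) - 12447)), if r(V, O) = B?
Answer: sqrt(25242)/3 ≈ 52.959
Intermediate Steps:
r(V, O) = 0
o(n, F) = -F/3 (o(n, F) = -(F + 0)/3 = -F/3)
R(Q) = Q*(-15 - Q/3) (R(Q) = (0 + Q)*(-15 - Q/3) = Q*(-15 - Q/3))
sqrt(29684 + ((R(-37) - 14531) - 12447)) = sqrt(29684 + (((1/3)*(-37)*(-45 - 1*(-37)) - 14531) - 12447)) = sqrt(29684 + (((1/3)*(-37)*(-45 + 37) - 14531) - 12447)) = sqrt(29684 + (((1/3)*(-37)*(-8) - 14531) - 12447)) = sqrt(29684 + ((296/3 - 14531) - 12447)) = sqrt(29684 + (-43297/3 - 12447)) = sqrt(29684 - 80638/3) = sqrt(8414/3) = sqrt(25242)/3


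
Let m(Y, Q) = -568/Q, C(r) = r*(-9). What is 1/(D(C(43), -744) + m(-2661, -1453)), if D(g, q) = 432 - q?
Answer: 1453/1709296 ≈ 0.00085006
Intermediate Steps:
C(r) = -9*r
1/(D(C(43), -744) + m(-2661, -1453)) = 1/((432 - 1*(-744)) - 568/(-1453)) = 1/((432 + 744) - 568*(-1/1453)) = 1/(1176 + 568/1453) = 1/(1709296/1453) = 1453/1709296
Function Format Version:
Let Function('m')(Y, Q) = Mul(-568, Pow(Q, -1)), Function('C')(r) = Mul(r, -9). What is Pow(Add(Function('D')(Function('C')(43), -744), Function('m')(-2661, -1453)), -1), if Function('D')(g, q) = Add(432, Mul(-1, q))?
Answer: Rational(1453, 1709296) ≈ 0.00085006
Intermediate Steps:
Function('C')(r) = Mul(-9, r)
Pow(Add(Function('D')(Function('C')(43), -744), Function('m')(-2661, -1453)), -1) = Pow(Add(Add(432, Mul(-1, -744)), Mul(-568, Pow(-1453, -1))), -1) = Pow(Add(Add(432, 744), Mul(-568, Rational(-1, 1453))), -1) = Pow(Add(1176, Rational(568, 1453)), -1) = Pow(Rational(1709296, 1453), -1) = Rational(1453, 1709296)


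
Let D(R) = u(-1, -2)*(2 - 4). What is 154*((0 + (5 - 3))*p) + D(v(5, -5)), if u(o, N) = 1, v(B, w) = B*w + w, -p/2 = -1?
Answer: 614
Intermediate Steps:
p = 2 (p = -2*(-1) = 2)
v(B, w) = w + B*w
D(R) = -2 (D(R) = 1*(2 - 4) = 1*(-2) = -2)
154*((0 + (5 - 3))*p) + D(v(5, -5)) = 154*((0 + (5 - 3))*2) - 2 = 154*((0 + 2)*2) - 2 = 154*(2*2) - 2 = 154*4 - 2 = 616 - 2 = 614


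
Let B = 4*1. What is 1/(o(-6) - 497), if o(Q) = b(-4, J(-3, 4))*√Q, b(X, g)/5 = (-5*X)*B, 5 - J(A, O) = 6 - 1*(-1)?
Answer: -497/1207009 - 400*I*√6/1207009 ≈ -0.00041176 - 0.00081176*I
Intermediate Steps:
B = 4
J(A, O) = -2 (J(A, O) = 5 - (6 - 1*(-1)) = 5 - (6 + 1) = 5 - 1*7 = 5 - 7 = -2)
b(X, g) = -100*X (b(X, g) = 5*(-5*X*4) = 5*(-20*X) = -100*X)
o(Q) = 400*√Q (o(Q) = (-100*(-4))*√Q = 400*√Q)
1/(o(-6) - 497) = 1/(400*√(-6) - 497) = 1/(400*(I*√6) - 497) = 1/(400*I*√6 - 497) = 1/(-497 + 400*I*√6)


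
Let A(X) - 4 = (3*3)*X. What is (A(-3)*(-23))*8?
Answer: 4232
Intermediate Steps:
A(X) = 4 + 9*X (A(X) = 4 + (3*3)*X = 4 + 9*X)
(A(-3)*(-23))*8 = ((4 + 9*(-3))*(-23))*8 = ((4 - 27)*(-23))*8 = -23*(-23)*8 = 529*8 = 4232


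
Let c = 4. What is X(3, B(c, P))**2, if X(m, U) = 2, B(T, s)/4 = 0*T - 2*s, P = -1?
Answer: 4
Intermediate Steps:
B(T, s) = -8*s (B(T, s) = 4*(0*T - 2*s) = 4*(0 - 2*s) = 4*(-2*s) = -8*s)
X(3, B(c, P))**2 = 2**2 = 4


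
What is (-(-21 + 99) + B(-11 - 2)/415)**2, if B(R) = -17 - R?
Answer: 1048075876/172225 ≈ 6085.5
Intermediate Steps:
(-(-21 + 99) + B(-11 - 2)/415)**2 = (-(-21 + 99) + (-17 - (-11 - 2))/415)**2 = (-1*78 + (-17 - 1*(-13))*(1/415))**2 = (-78 + (-17 + 13)*(1/415))**2 = (-78 - 4*1/415)**2 = (-78 - 4/415)**2 = (-32374/415)**2 = 1048075876/172225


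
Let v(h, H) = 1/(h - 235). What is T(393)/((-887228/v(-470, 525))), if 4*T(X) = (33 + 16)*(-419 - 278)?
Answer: -34153/2501982960 ≈ -1.3650e-5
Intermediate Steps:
T(X) = -34153/4 (T(X) = ((33 + 16)*(-419 - 278))/4 = (49*(-697))/4 = (¼)*(-34153) = -34153/4)
v(h, H) = 1/(-235 + h)
T(393)/((-887228/v(-470, 525))) = -34153*(-1/(887228*(-235 - 470)))/4 = -34153/(4*((-887228/(1/(-705))))) = -34153/(4*((-887228/(-1/705)))) = -34153/(4*((-887228*(-705)))) = -34153/4/625495740 = -34153/4*1/625495740 = -34153/2501982960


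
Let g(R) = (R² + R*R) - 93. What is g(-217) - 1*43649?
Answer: 50436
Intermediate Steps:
g(R) = -93 + 2*R² (g(R) = (R² + R²) - 93 = 2*R² - 93 = -93 + 2*R²)
g(-217) - 1*43649 = (-93 + 2*(-217)²) - 1*43649 = (-93 + 2*47089) - 43649 = (-93 + 94178) - 43649 = 94085 - 43649 = 50436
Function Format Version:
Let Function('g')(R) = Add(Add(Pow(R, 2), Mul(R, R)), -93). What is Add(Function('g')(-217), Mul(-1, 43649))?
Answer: 50436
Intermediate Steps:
Function('g')(R) = Add(-93, Mul(2, Pow(R, 2))) (Function('g')(R) = Add(Add(Pow(R, 2), Pow(R, 2)), -93) = Add(Mul(2, Pow(R, 2)), -93) = Add(-93, Mul(2, Pow(R, 2))))
Add(Function('g')(-217), Mul(-1, 43649)) = Add(Add(-93, Mul(2, Pow(-217, 2))), Mul(-1, 43649)) = Add(Add(-93, Mul(2, 47089)), -43649) = Add(Add(-93, 94178), -43649) = Add(94085, -43649) = 50436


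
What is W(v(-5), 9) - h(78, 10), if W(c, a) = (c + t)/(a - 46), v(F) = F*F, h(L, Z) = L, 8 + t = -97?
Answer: -2806/37 ≈ -75.838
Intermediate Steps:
t = -105 (t = -8 - 97 = -105)
v(F) = F²
W(c, a) = (-105 + c)/(-46 + a) (W(c, a) = (c - 105)/(a - 46) = (-105 + c)/(-46 + a))
W(v(-5), 9) - h(78, 10) = (-105 + (-5)²)/(-46 + 9) - 1*78 = (-105 + 25)/(-37) - 78 = -1/37*(-80) - 78 = 80/37 - 78 = -2806/37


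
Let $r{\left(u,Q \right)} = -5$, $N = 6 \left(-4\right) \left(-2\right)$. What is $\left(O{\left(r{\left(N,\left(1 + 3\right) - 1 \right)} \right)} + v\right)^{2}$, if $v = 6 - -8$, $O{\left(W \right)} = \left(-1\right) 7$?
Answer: $49$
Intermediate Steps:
$N = 48$ ($N = \left(-24\right) \left(-2\right) = 48$)
$O{\left(W \right)} = -7$
$v = 14$ ($v = 6 + 8 = 14$)
$\left(O{\left(r{\left(N,\left(1 + 3\right) - 1 \right)} \right)} + v\right)^{2} = \left(-7 + 14\right)^{2} = 7^{2} = 49$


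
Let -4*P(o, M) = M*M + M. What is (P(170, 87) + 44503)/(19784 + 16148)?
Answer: 42589/35932 ≈ 1.1853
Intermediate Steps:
P(o, M) = -M/4 - M**2/4 (P(o, M) = -(M*M + M)/4 = -(M**2 + M)/4 = -(M + M**2)/4 = -M/4 - M**2/4)
(P(170, 87) + 44503)/(19784 + 16148) = (-1/4*87*(1 + 87) + 44503)/(19784 + 16148) = (-1/4*87*88 + 44503)/35932 = (-1914 + 44503)*(1/35932) = 42589*(1/35932) = 42589/35932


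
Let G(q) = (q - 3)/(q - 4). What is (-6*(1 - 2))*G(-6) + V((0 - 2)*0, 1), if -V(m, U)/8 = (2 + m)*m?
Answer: 27/5 ≈ 5.4000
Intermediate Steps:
G(q) = (-3 + q)/(-4 + q)
V(m, U) = -8*m*(2 + m) (V(m, U) = -8*(2 + m)*m = -8*m*(2 + m))
(-6*(1 - 2))*G(-6) + V((0 - 2)*0, 1) = (-6*(1 - 2))*((-3 - 6)/(-4 - 6)) - 8*(0 - 2)*0*(2 + (0 - 2)*0) = (-6*(-1))*(-9/(-10)) - 8*(-2*0)*(2 - 2*0) = 6*(-1/10*(-9)) - 8*0*(2 + 0) = 6*(9/10) - 8*0*2 = 27/5 + 0 = 27/5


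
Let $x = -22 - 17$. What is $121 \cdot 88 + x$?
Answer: $10609$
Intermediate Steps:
$x = -39$ ($x = -22 - 17 = -39$)
$121 \cdot 88 + x = 121 \cdot 88 - 39 = 10648 - 39 = 10609$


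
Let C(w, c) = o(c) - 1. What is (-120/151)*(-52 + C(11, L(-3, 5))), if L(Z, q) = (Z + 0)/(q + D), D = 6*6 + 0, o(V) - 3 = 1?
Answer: 5880/151 ≈ 38.940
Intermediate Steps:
o(V) = 4 (o(V) = 3 + 1 = 4)
D = 36 (D = 36 + 0 = 36)
L(Z, q) = Z/(36 + q) (L(Z, q) = (Z + 0)/(q + 36) = Z/(36 + q))
C(w, c) = 3 (C(w, c) = 4 - 1 = 3)
(-120/151)*(-52 + C(11, L(-3, 5))) = (-120/151)*(-52 + 3) = -120*1/151*(-49) = -120/151*(-49) = 5880/151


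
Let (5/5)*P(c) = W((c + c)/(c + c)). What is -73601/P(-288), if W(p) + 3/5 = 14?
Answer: -368005/67 ≈ -5492.6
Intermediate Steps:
W(p) = 67/5 (W(p) = -⅗ + 14 = 67/5)
P(c) = 67/5
-73601/P(-288) = -73601/67/5 = -73601*5/67 = -368005/67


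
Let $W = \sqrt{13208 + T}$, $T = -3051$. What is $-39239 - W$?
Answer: $-39239 - \sqrt{10157} \approx -39340.0$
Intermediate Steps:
$W = \sqrt{10157}$ ($W = \sqrt{13208 - 3051} = \sqrt{10157} \approx 100.78$)
$-39239 - W = -39239 - \sqrt{10157}$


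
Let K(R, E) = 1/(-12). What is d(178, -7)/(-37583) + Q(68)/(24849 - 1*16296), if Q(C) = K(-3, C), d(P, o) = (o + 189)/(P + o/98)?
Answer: -557513/15084310284 ≈ -3.6960e-5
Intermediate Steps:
d(P, o) = (189 + o)/(P + o/98) (d(P, o) = (189 + o)/(P + o*(1/98)) = (189 + o)/(P + o/98))
K(R, E) = -1/12
Q(C) = -1/12
d(178, -7)/(-37583) + Q(68)/(24849 - 1*16296) = (98*(189 - 7)/(-7 + 98*178))/(-37583) - 1/(12*(24849 - 1*16296)) = (98*182/(-7 + 17444))*(-1/37583) - 1/(12*(24849 - 16296)) = (98*182/17437)*(-1/37583) - 1/12/8553 = (98*(1/17437)*182)*(-1/37583) - 1/12*1/8553 = (2548/2491)*(-1/37583) - 1/102636 = -4/146969 - 1/102636 = -557513/15084310284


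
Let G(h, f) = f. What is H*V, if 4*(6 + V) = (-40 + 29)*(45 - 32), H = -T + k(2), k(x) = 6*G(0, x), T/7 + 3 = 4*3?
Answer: 8517/4 ≈ 2129.3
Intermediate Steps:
T = 63 (T = -21 + 7*(4*3) = -21 + 7*12 = -21 + 84 = 63)
k(x) = 6*x
H = -51 (H = -1*63 + 6*2 = -63 + 12 = -51)
V = -167/4 (V = -6 + ((-40 + 29)*(45 - 32))/4 = -6 + (-11*13)/4 = -6 + (¼)*(-143) = -6 - 143/4 = -167/4 ≈ -41.750)
H*V = -51*(-167/4) = 8517/4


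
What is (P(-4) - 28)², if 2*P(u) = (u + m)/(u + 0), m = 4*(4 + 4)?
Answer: 3969/4 ≈ 992.25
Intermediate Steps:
m = 32 (m = 4*8 = 32)
P(u) = (32 + u)/(2*u) (P(u) = ((u + 32)/(u + 0))/2 = ((32 + u)/u)/2 = (32 + u)/(2*u))
(P(-4) - 28)² = ((½)*(32 - 4)/(-4) - 28)² = ((½)*(-¼)*28 - 28)² = (-7/2 - 28)² = (-63/2)² = 3969/4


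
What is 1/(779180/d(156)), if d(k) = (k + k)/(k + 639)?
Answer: 26/51620675 ≈ 5.0367e-7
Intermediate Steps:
d(k) = 2*k/(639 + k) (d(k) = (2*k)/(639 + k) = 2*k/(639 + k))
1/(779180/d(156)) = 1/(779180/((2*156/(639 + 156)))) = 1/(779180/((2*156/795))) = 1/(779180/((2*156*(1/795)))) = 1/(779180/(104/265)) = 1/(779180*(265/104)) = 1/(51620675/26) = 26/51620675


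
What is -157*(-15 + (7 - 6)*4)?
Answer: 1727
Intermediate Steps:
-157*(-15 + (7 - 6)*4) = -157*(-15 + 1*4) = -157*(-15 + 4) = -157*(-11) = 1727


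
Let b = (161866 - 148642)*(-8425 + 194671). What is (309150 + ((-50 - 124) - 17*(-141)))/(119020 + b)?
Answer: 311373/2463036124 ≈ 0.00012642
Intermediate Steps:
b = 2462917104 (b = 13224*186246 = 2462917104)
(309150 + ((-50 - 124) - 17*(-141)))/(119020 + b) = (309150 + ((-50 - 124) - 17*(-141)))/(119020 + 2462917104) = (309150 + (-174 + 2397))/2463036124 = (309150 + 2223)*(1/2463036124) = 311373*(1/2463036124) = 311373/2463036124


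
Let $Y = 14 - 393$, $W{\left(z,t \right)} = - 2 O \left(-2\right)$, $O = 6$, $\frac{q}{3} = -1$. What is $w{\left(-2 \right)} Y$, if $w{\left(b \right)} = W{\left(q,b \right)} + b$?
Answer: $-8338$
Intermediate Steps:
$q = -3$ ($q = 3 \left(-1\right) = -3$)
$W{\left(z,t \right)} = 24$ ($W{\left(z,t \right)} = \left(-2\right) 6 \left(-2\right) = \left(-12\right) \left(-2\right) = 24$)
$w{\left(b \right)} = 24 + b$
$Y = -379$
$w{\left(-2 \right)} Y = \left(24 - 2\right) \left(-379\right) = 22 \left(-379\right) = -8338$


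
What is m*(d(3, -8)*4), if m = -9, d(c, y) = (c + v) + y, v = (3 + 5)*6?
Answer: -1548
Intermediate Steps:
v = 48 (v = 8*6 = 48)
d(c, y) = 48 + c + y (d(c, y) = (c + 48) + y = (48 + c) + y = 48 + c + y)
m*(d(3, -8)*4) = -9*(48 + 3 - 8)*4 = -387*4 = -9*172 = -1548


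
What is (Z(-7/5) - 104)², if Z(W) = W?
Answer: 277729/25 ≈ 11109.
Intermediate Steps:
(Z(-7/5) - 104)² = (-7/5 - 104)² = (-527/5)² = 277729/25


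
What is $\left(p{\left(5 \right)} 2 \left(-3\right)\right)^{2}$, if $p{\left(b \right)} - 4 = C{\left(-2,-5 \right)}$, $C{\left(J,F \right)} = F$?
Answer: $36$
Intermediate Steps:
$p{\left(b \right)} = -1$ ($p{\left(b \right)} = 4 - 5 = -1$)
$\left(p{\left(5 \right)} 2 \left(-3\right)\right)^{2} = \left(\left(-1\right) 2 \left(-3\right)\right)^{2} = \left(\left(-2\right) \left(-3\right)\right)^{2} = 6^{2} = 36$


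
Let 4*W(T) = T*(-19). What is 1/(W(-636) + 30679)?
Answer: 1/33700 ≈ 2.9674e-5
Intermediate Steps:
W(T) = -19*T/4 (W(T) = (T*(-19))/4 = (-19*T)/4 = -19*T/4)
1/(W(-636) + 30679) = 1/(-19/4*(-636) + 30679) = 1/(3021 + 30679) = 1/33700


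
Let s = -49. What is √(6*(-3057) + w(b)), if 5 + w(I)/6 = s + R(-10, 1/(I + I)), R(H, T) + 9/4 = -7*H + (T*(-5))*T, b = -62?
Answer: I*√280758102/124 ≈ 135.13*I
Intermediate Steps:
R(H, T) = -9/4 - 7*H - 5*T² (R(H, T) = -9/4 + (-7*H + (T*(-5))*T) = -9/4 + (-7*H + (-5*T)*T) = -9/4 + (-7*H - 5*T²) = -9/4 - 7*H - 5*T²)
w(I) = 165/2 - 15/(2*I²) (w(I) = -30 + 6*(-49 + (-9/4 - 7*(-10) - 5/(I + I)²)) = -30 + 6*(-49 + (-9/4 + 70 - 5*1/(4*I²))) = -30 + 6*(-49 + (-9/4 + 70 - 5/(4*I²))) = -30 + 6*(-49 + (271/4 - 5/(4*I²))) = -30 + 6*(75/4 - 5/(4*I²)) = -30 + (225/2 - 15/(2*I²)) = 165/2 - 15/(2*I²))
√(6*(-3057) + w(b)) = √(6*(-3057) + (165/2 - 15/2/(-62)²)) = √(-18342 + (165/2 - 15/2*1/3844)) = √(-18342 + (165/2 - 15/7688)) = √(-18342 + 634245/7688) = √(-140379051/7688) = I*√280758102/124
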